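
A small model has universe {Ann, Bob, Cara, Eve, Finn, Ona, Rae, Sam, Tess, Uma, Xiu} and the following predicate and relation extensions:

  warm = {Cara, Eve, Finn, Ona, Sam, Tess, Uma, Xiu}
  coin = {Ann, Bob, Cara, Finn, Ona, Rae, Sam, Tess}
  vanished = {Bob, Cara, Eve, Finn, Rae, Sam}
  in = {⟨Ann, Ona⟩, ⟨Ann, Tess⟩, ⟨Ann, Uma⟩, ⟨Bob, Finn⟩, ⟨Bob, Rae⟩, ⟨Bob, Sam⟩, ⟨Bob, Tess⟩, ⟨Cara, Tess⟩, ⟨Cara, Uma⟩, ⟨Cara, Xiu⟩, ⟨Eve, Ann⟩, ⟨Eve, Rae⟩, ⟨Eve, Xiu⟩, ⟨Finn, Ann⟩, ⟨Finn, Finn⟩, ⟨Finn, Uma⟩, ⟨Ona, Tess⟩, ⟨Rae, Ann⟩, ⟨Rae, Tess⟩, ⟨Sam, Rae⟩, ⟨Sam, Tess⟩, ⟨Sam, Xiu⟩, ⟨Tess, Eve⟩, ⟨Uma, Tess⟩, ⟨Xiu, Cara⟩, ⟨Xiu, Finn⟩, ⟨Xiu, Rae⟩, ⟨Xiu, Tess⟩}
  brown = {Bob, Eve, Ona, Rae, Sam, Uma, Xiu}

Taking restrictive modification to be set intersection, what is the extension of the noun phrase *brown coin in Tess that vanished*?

{Bob, Rae, Sam}

⟦in Tess⟧ = {x : ⟨x, Tess⟩ ∈ ⟦in⟧} = {Ann, Bob, Cara, Ona, Rae, Sam, Uma, Xiu}
⟦that vanished⟧ = ⟦vanished⟧ = {Bob, Cara, Eve, Finn, Rae, Sam}
⟦coin⟧ = {Ann, Bob, Cara, Finn, Ona, Rae, Sam, Tess}
… ∩ ⟦in Tess⟧ = {Ann, Bob, Cara, Finn, Ona, Rae, Sam, Tess} ∩ {Ann, Bob, Cara, Ona, Rae, Sam, Uma, Xiu} = {Ann, Bob, Cara, Ona, Rae, Sam}
… ∩ ⟦that vanished⟧ = {Ann, Bob, Cara, Ona, Rae, Sam} ∩ {Bob, Cara, Eve, Finn, Rae, Sam} = {Bob, Cara, Rae, Sam}
… ∩ ⟦brown⟧ = {Bob, Cara, Rae, Sam} ∩ {Bob, Eve, Ona, Rae, Sam, Uma, Xiu} = {Bob, Rae, Sam}
So ⟦brown coin in Tess that vanished⟧ = {Bob, Rae, Sam}.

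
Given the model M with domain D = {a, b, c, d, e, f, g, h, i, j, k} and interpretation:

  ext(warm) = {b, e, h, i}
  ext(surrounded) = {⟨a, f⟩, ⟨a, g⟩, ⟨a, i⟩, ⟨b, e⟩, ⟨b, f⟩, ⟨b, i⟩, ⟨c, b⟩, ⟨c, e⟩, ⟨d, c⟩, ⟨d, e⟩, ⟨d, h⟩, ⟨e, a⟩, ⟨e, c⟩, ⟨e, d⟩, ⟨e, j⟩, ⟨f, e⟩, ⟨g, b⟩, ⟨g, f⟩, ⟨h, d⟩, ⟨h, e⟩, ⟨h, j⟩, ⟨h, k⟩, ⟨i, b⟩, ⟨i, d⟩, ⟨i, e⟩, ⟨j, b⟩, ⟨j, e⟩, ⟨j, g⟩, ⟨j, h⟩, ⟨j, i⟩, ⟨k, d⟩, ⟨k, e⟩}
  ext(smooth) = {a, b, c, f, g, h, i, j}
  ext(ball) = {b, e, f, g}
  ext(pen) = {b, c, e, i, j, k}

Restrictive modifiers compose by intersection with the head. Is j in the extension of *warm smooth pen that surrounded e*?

no

⟦that surrounded e⟧ = {x : ⟨x, e⟩ ∈ ⟦surrounded⟧} = {b, c, d, f, h, i, j, k}
⟦pen⟧ = {b, c, e, i, j, k}
… ∩ ⟦that surrounded e⟧ = {b, c, e, i, j, k} ∩ {b, c, d, f, h, i, j, k} = {b, c, i, j, k}
… ∩ ⟦warm⟧ = {b, c, i, j, k} ∩ {b, e, h, i} = {b, i}
… ∩ ⟦smooth⟧ = {b, i} ∩ {a, b, c, f, g, h, i, j} = {b, i}
⟦warm smooth pen that surrounded e⟧ = {b, i}; j ∉ this set.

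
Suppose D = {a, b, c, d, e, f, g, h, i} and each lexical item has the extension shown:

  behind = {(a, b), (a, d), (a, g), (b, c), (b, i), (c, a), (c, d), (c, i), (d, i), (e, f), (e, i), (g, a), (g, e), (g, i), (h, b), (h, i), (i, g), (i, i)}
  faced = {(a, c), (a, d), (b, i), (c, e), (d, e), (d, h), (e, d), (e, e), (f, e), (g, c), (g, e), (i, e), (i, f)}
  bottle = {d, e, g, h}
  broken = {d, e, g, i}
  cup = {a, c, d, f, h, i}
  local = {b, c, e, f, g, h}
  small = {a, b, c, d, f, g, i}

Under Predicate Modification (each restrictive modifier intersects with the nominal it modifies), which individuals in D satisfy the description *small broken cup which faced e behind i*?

⟦which faced e⟧ = {x : ⟨x, e⟩ ∈ ⟦faced⟧} = {c, d, e, f, g, i}
⟦behind i⟧ = {x : ⟨x, i⟩ ∈ ⟦behind⟧} = {b, c, d, e, g, h, i}
⟦cup⟧ = {a, c, d, f, h, i}
… ∩ ⟦which faced e⟧ = {a, c, d, f, h, i} ∩ {c, d, e, f, g, i} = {c, d, f, i}
… ∩ ⟦behind i⟧ = {c, d, f, i} ∩ {b, c, d, e, g, h, i} = {c, d, i}
… ∩ ⟦small⟧ = {c, d, i} ∩ {a, b, c, d, f, g, i} = {c, d, i}
… ∩ ⟦broken⟧ = {c, d, i} ∩ {d, e, g, i} = {d, i}
So ⟦small broken cup which faced e behind i⟧ = {d, i}.

{d, i}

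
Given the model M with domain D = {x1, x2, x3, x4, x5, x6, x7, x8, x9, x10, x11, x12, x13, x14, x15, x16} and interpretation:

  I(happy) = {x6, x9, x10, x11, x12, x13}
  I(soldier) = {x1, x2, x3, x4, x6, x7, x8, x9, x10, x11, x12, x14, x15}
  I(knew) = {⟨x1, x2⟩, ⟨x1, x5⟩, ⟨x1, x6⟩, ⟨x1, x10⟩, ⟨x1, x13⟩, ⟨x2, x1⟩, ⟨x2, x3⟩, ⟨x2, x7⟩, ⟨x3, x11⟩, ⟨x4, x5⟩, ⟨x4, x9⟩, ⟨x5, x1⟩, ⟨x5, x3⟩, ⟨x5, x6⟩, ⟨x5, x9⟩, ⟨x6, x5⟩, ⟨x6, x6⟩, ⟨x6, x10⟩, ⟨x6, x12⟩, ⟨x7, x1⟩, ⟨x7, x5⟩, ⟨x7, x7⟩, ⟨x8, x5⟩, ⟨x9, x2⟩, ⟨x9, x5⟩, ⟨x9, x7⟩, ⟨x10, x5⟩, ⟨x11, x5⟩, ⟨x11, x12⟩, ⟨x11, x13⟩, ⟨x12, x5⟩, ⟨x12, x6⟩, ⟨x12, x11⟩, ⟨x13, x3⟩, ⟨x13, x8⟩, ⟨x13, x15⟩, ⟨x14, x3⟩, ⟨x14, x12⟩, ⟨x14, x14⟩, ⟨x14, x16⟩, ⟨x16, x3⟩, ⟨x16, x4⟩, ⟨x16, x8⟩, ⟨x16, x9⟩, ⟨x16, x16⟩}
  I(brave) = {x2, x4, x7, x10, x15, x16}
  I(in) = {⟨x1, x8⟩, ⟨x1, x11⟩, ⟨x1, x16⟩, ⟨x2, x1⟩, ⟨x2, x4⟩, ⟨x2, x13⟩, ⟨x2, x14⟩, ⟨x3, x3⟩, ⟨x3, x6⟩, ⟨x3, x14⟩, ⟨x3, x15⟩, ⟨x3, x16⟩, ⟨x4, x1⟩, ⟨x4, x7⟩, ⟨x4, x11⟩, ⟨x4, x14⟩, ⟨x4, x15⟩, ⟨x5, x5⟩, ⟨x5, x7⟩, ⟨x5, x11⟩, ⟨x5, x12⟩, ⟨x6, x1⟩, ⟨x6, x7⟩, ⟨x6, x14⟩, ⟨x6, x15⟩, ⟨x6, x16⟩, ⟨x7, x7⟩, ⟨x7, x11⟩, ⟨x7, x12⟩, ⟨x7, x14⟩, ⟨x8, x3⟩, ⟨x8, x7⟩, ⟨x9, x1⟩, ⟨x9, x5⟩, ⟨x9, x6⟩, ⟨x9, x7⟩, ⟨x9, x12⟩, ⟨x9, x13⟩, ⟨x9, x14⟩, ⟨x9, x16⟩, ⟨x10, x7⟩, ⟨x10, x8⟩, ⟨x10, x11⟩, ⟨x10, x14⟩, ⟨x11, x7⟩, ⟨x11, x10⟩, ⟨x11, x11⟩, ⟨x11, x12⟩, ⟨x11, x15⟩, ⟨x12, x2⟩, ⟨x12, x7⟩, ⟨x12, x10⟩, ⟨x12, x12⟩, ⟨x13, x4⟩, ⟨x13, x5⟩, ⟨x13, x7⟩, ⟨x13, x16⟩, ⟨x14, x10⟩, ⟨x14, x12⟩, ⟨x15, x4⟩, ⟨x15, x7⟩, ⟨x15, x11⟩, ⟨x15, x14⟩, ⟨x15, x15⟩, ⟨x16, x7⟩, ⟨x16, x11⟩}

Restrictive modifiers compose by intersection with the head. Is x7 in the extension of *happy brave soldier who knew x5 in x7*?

⟦who knew x5⟧ = {x : ⟨x, x5⟩ ∈ ⟦knew⟧} = {x1, x4, x6, x7, x8, x9, x10, x11, x12}
⟦in x7⟧ = {x : ⟨x, x7⟩ ∈ ⟦in⟧} = {x4, x5, x6, x7, x8, x9, x10, x11, x12, x13, x15, x16}
⟦soldier⟧ = {x1, x2, x3, x4, x6, x7, x8, x9, x10, x11, x12, x14, x15}
… ∩ ⟦who knew x5⟧ = {x1, x2, x3, x4, x6, x7, x8, x9, x10, x11, x12, x14, x15} ∩ {x1, x4, x6, x7, x8, x9, x10, x11, x12} = {x1, x4, x6, x7, x8, x9, x10, x11, x12}
… ∩ ⟦in x7⟧ = {x1, x4, x6, x7, x8, x9, x10, x11, x12} ∩ {x4, x5, x6, x7, x8, x9, x10, x11, x12, x13, x15, x16} = {x4, x6, x7, x8, x9, x10, x11, x12}
… ∩ ⟦happy⟧ = {x4, x6, x7, x8, x9, x10, x11, x12} ∩ {x6, x9, x10, x11, x12, x13} = {x6, x9, x10, x11, x12}
… ∩ ⟦brave⟧ = {x6, x9, x10, x11, x12} ∩ {x2, x4, x7, x10, x15, x16} = {x10}
⟦happy brave soldier who knew x5 in x7⟧ = {x10}; x7 ∉ this set.

no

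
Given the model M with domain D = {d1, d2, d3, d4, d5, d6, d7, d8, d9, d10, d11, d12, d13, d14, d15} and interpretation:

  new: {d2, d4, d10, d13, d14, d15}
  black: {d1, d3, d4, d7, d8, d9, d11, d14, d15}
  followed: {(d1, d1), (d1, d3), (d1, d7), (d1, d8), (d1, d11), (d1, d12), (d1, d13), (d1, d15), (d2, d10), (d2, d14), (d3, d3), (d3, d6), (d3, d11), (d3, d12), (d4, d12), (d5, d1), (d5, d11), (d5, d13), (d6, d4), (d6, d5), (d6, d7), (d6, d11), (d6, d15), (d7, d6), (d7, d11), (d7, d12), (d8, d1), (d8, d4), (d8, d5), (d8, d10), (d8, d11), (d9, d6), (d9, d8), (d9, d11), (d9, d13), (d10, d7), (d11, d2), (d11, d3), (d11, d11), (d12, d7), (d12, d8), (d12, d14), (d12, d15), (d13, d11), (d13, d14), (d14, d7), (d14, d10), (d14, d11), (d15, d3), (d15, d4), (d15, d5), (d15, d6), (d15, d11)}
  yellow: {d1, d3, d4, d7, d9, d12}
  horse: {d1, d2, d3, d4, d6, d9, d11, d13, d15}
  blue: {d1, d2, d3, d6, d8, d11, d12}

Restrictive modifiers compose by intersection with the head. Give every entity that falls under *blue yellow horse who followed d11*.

{d1, d3}

⟦who followed d11⟧ = {x : ⟨x, d11⟩ ∈ ⟦followed⟧} = {d1, d3, d5, d6, d7, d8, d9, d11, d13, d14, d15}
⟦horse⟧ = {d1, d2, d3, d4, d6, d9, d11, d13, d15}
… ∩ ⟦who followed d11⟧ = {d1, d2, d3, d4, d6, d9, d11, d13, d15} ∩ {d1, d3, d5, d6, d7, d8, d9, d11, d13, d14, d15} = {d1, d3, d6, d9, d11, d13, d15}
… ∩ ⟦blue⟧ = {d1, d3, d6, d9, d11, d13, d15} ∩ {d1, d2, d3, d6, d8, d11, d12} = {d1, d3, d6, d11}
… ∩ ⟦yellow⟧ = {d1, d3, d6, d11} ∩ {d1, d3, d4, d7, d9, d12} = {d1, d3}
So ⟦blue yellow horse who followed d11⟧ = {d1, d3}.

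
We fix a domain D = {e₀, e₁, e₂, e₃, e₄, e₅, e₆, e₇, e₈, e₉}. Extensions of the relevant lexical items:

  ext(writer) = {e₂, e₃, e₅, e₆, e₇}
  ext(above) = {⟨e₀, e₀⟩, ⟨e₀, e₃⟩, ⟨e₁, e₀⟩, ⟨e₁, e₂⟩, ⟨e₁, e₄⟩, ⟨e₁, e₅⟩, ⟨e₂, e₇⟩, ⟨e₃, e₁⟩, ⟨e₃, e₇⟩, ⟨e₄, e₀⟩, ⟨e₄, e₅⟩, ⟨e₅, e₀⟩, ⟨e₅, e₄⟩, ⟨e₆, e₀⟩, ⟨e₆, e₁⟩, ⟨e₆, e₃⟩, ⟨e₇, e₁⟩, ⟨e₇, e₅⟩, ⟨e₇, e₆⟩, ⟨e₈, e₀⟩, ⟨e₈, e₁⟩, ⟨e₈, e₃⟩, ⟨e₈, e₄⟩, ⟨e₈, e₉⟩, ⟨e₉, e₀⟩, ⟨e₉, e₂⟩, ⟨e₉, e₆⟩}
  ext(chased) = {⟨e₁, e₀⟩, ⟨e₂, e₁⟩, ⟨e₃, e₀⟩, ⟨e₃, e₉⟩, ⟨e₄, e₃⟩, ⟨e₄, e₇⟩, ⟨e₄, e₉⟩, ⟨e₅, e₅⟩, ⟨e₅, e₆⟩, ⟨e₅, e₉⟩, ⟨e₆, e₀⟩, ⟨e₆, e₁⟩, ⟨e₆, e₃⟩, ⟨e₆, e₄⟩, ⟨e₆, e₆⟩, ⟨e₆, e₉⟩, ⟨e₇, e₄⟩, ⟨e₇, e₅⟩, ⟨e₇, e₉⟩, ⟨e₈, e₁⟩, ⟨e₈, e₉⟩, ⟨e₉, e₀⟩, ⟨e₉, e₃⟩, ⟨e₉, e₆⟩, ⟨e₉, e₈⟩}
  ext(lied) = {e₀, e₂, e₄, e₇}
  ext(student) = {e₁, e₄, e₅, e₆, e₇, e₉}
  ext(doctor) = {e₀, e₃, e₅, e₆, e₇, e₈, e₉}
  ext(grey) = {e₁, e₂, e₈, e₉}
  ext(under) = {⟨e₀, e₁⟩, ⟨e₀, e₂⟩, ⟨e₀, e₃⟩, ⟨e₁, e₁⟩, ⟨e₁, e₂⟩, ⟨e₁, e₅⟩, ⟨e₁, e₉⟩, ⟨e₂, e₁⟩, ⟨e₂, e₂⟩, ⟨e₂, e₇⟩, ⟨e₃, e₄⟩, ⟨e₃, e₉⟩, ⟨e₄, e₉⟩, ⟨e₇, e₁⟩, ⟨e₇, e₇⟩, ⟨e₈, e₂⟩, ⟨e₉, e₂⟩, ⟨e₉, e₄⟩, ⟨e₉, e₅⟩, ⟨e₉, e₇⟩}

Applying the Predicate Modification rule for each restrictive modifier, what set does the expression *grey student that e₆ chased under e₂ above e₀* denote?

{e₁, e₉}

⟦that e₆ chased⟧ = {x : ⟨e₆, x⟩ ∈ ⟦chased⟧} = {e₀, e₁, e₃, e₄, e₆, e₉}
⟦under e₂⟧ = {x : ⟨x, e₂⟩ ∈ ⟦under⟧} = {e₀, e₁, e₂, e₈, e₉}
⟦above e₀⟧ = {x : ⟨x, e₀⟩ ∈ ⟦above⟧} = {e₀, e₁, e₄, e₅, e₆, e₈, e₉}
⟦student⟧ = {e₁, e₄, e₅, e₆, e₇, e₉}
… ∩ ⟦that e₆ chased⟧ = {e₁, e₄, e₅, e₆, e₇, e₉} ∩ {e₀, e₁, e₃, e₄, e₆, e₉} = {e₁, e₄, e₆, e₉}
… ∩ ⟦under e₂⟧ = {e₁, e₄, e₆, e₉} ∩ {e₀, e₁, e₂, e₈, e₉} = {e₁, e₉}
… ∩ ⟦above e₀⟧ = {e₁, e₉} ∩ {e₀, e₁, e₄, e₅, e₆, e₈, e₉} = {e₁, e₉}
… ∩ ⟦grey⟧ = {e₁, e₉} ∩ {e₁, e₂, e₈, e₉} = {e₁, e₉}
So ⟦grey student that e₆ chased under e₂ above e₀⟧ = {e₁, e₉}.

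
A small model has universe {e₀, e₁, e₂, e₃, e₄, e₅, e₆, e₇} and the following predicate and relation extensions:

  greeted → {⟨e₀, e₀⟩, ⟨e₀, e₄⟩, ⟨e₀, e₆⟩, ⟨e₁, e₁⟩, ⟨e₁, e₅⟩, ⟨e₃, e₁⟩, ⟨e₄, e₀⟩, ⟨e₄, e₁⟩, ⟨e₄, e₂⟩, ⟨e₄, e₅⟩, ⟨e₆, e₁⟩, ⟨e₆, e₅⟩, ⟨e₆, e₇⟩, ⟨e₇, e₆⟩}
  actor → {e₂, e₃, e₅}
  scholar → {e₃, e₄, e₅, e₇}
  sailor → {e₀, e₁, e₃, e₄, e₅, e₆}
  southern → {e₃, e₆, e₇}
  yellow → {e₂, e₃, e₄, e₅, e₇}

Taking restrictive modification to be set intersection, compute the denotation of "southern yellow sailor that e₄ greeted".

⟦that e₄ greeted⟧ = {x : ⟨e₄, x⟩ ∈ ⟦greeted⟧} = {e₀, e₁, e₂, e₅}
⟦sailor⟧ = {e₀, e₁, e₃, e₄, e₅, e₆}
… ∩ ⟦that e₄ greeted⟧ = {e₀, e₁, e₃, e₄, e₅, e₆} ∩ {e₀, e₁, e₂, e₅} = {e₀, e₁, e₅}
… ∩ ⟦southern⟧ = {e₀, e₁, e₅} ∩ {e₃, e₆, e₇} = ∅
… ∩ ⟦yellow⟧ = ∅ ∩ {e₂, e₃, e₄, e₅, e₇} = ∅
So ⟦southern yellow sailor that e₄ greeted⟧ = {}.

{}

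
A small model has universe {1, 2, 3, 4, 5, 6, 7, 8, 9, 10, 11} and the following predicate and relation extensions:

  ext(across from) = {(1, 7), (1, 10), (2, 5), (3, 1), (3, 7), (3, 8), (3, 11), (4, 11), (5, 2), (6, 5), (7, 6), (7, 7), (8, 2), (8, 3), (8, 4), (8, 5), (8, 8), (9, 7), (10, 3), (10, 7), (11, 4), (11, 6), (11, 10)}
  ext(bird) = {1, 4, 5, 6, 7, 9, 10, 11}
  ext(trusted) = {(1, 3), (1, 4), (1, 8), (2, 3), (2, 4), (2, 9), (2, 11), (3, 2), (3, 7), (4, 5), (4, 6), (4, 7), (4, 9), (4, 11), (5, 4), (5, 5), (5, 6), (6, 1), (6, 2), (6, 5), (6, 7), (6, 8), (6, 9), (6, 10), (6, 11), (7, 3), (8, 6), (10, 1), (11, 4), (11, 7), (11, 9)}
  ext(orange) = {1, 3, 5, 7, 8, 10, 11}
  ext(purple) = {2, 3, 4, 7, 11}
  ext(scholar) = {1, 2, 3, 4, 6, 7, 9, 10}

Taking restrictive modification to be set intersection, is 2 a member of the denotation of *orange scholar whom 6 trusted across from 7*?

⟦whom 6 trusted⟧ = {x : ⟨6, x⟩ ∈ ⟦trusted⟧} = {1, 2, 5, 7, 8, 9, 10, 11}
⟦across from 7⟧ = {x : ⟨x, 7⟩ ∈ ⟦across from⟧} = {1, 3, 7, 9, 10}
⟦scholar⟧ = {1, 2, 3, 4, 6, 7, 9, 10}
… ∩ ⟦whom 6 trusted⟧ = {1, 2, 3, 4, 6, 7, 9, 10} ∩ {1, 2, 5, 7, 8, 9, 10, 11} = {1, 2, 7, 9, 10}
… ∩ ⟦across from 7⟧ = {1, 2, 7, 9, 10} ∩ {1, 3, 7, 9, 10} = {1, 7, 9, 10}
… ∩ ⟦orange⟧ = {1, 7, 9, 10} ∩ {1, 3, 5, 7, 8, 10, 11} = {1, 7, 10}
⟦orange scholar whom 6 trusted across from 7⟧ = {1, 7, 10}; 2 ∉ this set.

no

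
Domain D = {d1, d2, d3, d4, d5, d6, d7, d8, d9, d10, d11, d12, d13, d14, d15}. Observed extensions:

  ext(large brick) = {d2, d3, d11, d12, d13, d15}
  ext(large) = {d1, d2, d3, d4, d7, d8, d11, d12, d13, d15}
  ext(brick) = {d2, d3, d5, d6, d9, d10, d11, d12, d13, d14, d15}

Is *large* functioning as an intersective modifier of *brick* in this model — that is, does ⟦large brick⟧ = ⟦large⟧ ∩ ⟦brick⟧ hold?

yes

⟦large⟧ ∩ ⟦brick⟧ = {d1, d2, d3, d4, d7, d8, d11, d12, d13, d15} ∩ {d2, d3, d5, d6, d9, d10, d11, d12, d13, d14, d15} = {d2, d3, d11, d12, d13, d15}
Observed ⟦large brick⟧ = {d2, d3, d11, d12, d13, d15}.
These coincide, so the modifier is intersective here.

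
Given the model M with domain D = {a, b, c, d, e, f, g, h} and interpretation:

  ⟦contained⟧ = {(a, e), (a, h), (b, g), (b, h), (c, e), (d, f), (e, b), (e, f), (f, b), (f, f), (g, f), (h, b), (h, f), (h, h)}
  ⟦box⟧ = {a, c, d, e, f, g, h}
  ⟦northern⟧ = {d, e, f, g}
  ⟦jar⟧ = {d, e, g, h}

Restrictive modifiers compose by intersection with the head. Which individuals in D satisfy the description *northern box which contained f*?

{d, e, f, g}

⟦which contained f⟧ = {x : ⟨x, f⟩ ∈ ⟦contained⟧} = {d, e, f, g, h}
⟦box⟧ = {a, c, d, e, f, g, h}
… ∩ ⟦which contained f⟧ = {a, c, d, e, f, g, h} ∩ {d, e, f, g, h} = {d, e, f, g, h}
… ∩ ⟦northern⟧ = {d, e, f, g, h} ∩ {d, e, f, g} = {d, e, f, g}
So ⟦northern box which contained f⟧ = {d, e, f, g}.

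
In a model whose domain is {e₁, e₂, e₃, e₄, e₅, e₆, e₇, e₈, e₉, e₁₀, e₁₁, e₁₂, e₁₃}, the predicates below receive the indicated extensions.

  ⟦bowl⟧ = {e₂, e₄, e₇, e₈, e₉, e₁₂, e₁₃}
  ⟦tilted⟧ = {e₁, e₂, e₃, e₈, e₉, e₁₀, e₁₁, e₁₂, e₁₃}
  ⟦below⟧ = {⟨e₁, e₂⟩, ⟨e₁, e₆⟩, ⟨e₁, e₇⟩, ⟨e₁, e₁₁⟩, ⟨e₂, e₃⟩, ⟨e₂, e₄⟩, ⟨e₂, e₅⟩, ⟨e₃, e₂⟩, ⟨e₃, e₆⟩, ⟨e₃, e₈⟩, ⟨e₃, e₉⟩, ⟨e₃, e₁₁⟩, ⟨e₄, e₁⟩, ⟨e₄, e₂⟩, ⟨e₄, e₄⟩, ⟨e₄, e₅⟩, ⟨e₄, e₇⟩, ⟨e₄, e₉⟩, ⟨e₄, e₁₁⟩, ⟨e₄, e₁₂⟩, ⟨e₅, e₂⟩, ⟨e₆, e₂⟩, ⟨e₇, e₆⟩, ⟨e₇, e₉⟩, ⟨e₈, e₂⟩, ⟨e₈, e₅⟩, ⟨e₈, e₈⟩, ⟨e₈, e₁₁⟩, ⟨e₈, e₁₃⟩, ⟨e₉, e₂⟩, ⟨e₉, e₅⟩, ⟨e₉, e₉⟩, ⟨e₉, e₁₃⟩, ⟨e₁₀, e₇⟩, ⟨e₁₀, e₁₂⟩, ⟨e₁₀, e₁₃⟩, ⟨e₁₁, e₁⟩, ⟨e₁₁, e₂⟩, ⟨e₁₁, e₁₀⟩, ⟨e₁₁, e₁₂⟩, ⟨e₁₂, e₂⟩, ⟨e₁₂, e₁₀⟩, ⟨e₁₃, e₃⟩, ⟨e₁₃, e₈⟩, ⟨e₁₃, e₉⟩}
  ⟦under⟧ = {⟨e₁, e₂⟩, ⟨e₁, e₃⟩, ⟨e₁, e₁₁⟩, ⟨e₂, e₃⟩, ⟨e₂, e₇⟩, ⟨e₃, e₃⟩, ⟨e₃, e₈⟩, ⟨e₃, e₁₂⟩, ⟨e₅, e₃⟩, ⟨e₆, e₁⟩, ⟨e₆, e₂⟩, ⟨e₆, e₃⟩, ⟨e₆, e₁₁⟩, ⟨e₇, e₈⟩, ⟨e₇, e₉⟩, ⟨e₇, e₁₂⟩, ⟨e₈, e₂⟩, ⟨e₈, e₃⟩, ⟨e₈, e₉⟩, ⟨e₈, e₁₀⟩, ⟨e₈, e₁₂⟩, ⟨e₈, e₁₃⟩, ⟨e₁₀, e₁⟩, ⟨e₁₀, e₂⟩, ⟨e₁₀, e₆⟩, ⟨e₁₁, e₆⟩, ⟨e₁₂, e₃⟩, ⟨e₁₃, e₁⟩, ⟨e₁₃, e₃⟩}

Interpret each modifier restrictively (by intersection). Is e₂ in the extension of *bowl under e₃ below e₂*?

no

⟦under e₃⟧ = {x : ⟨x, e₃⟩ ∈ ⟦under⟧} = {e₁, e₂, e₃, e₅, e₆, e₈, e₁₂, e₁₃}
⟦below e₂⟧ = {x : ⟨x, e₂⟩ ∈ ⟦below⟧} = {e₁, e₃, e₄, e₅, e₆, e₈, e₉, e₁₁, e₁₂}
⟦bowl⟧ = {e₂, e₄, e₇, e₈, e₉, e₁₂, e₁₃}
… ∩ ⟦under e₃⟧ = {e₂, e₄, e₇, e₈, e₉, e₁₂, e₁₃} ∩ {e₁, e₂, e₃, e₅, e₆, e₈, e₁₂, e₁₃} = {e₂, e₈, e₁₂, e₁₃}
… ∩ ⟦below e₂⟧ = {e₂, e₈, e₁₂, e₁₃} ∩ {e₁, e₃, e₄, e₅, e₆, e₈, e₉, e₁₁, e₁₂} = {e₈, e₁₂}
⟦bowl under e₃ below e₂⟧ = {e₈, e₁₂}; e₂ ∉ this set.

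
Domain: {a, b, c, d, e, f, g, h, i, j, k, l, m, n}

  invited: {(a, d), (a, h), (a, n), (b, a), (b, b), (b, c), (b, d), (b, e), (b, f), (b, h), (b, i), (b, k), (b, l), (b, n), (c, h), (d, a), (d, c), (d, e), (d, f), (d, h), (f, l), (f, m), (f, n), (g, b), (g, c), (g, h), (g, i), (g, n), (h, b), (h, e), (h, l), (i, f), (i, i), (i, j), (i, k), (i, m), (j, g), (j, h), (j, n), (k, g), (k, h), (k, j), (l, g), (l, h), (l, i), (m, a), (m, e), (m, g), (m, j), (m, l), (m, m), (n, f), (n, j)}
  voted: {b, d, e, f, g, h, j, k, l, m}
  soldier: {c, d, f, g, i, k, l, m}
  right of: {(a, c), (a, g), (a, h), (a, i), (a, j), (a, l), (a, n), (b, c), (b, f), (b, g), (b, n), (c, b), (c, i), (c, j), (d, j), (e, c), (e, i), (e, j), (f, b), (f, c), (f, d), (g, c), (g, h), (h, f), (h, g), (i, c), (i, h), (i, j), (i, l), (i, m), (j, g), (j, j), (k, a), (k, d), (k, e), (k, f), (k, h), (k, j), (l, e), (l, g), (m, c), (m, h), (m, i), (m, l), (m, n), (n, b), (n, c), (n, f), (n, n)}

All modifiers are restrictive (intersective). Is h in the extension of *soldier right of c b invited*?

no

⟦right of c⟧ = {x : ⟨x, c⟩ ∈ ⟦right of⟧} = {a, b, e, f, g, i, m, n}
⟦b invited⟧ = {x : ⟨b, x⟩ ∈ ⟦invited⟧} = {a, b, c, d, e, f, h, i, k, l, n}
⟦soldier⟧ = {c, d, f, g, i, k, l, m}
… ∩ ⟦right of c⟧ = {c, d, f, g, i, k, l, m} ∩ {a, b, e, f, g, i, m, n} = {f, g, i, m}
… ∩ ⟦b invited⟧ = {f, g, i, m} ∩ {a, b, c, d, e, f, h, i, k, l, n} = {f, i}
⟦soldier right of c b invited⟧ = {f, i}; h ∉ this set.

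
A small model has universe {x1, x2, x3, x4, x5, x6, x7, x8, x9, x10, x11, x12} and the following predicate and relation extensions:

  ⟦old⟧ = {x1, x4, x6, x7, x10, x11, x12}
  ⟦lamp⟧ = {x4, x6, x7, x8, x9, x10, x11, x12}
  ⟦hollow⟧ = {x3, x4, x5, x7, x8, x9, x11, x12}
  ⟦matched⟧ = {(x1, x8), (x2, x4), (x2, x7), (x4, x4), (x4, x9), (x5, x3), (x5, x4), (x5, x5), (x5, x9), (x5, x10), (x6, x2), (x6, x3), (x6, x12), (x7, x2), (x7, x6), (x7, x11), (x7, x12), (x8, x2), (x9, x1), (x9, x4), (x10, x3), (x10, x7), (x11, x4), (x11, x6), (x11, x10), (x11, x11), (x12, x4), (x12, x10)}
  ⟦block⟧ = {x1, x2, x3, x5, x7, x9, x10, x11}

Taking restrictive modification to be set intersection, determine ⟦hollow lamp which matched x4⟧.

{x4, x9, x11, x12}

⟦which matched x4⟧ = {x : ⟨x, x4⟩ ∈ ⟦matched⟧} = {x2, x4, x5, x9, x11, x12}
⟦lamp⟧ = {x4, x6, x7, x8, x9, x10, x11, x12}
… ∩ ⟦which matched x4⟧ = {x4, x6, x7, x8, x9, x10, x11, x12} ∩ {x2, x4, x5, x9, x11, x12} = {x4, x9, x11, x12}
… ∩ ⟦hollow⟧ = {x4, x9, x11, x12} ∩ {x3, x4, x5, x7, x8, x9, x11, x12} = {x4, x9, x11, x12}
So ⟦hollow lamp which matched x4⟧ = {x4, x9, x11, x12}.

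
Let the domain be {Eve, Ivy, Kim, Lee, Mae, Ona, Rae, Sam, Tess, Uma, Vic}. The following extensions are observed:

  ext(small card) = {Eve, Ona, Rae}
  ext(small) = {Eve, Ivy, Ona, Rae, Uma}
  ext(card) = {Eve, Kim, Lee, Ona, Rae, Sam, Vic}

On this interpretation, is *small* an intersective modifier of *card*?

⟦small⟧ ∩ ⟦card⟧ = {Eve, Ivy, Ona, Rae, Uma} ∩ {Eve, Kim, Lee, Ona, Rae, Sam, Vic} = {Eve, Ona, Rae}
Observed ⟦small card⟧ = {Eve, Ona, Rae}.
These coincide, so the modifier is intersective here.

yes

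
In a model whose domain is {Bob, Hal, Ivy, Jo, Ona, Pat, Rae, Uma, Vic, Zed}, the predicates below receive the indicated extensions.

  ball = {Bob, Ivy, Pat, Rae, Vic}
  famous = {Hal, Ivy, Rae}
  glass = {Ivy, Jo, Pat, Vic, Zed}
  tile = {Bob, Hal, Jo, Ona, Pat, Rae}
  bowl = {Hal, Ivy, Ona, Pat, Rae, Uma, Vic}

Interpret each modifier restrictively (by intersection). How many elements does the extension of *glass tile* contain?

2

⟦tile⟧ = {Bob, Hal, Jo, Ona, Pat, Rae}
… ∩ ⟦glass⟧ = {Bob, Hal, Jo, Ona, Pat, Rae} ∩ {Ivy, Jo, Pat, Vic, Zed} = {Jo, Pat}
⟦glass tile⟧ = {Jo, Pat}, so the cardinality is 2.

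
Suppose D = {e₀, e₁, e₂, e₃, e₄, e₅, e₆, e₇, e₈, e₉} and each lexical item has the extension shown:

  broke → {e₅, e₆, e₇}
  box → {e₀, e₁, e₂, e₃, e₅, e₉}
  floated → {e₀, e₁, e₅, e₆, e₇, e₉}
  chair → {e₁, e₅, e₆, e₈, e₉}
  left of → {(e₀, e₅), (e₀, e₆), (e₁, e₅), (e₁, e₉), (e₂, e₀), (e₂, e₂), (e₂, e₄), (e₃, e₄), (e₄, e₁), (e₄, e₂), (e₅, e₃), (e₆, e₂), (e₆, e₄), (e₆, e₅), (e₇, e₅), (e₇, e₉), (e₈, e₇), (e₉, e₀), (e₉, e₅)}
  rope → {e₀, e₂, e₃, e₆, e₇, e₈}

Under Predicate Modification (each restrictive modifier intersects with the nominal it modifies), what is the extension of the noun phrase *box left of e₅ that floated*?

{e₀, e₁, e₉}

⟦left of e₅⟧ = {x : ⟨x, e₅⟩ ∈ ⟦left of⟧} = {e₀, e₁, e₆, e₇, e₉}
⟦that floated⟧ = ⟦floated⟧ = {e₀, e₁, e₅, e₆, e₇, e₉}
⟦box⟧ = {e₀, e₁, e₂, e₃, e₅, e₉}
… ∩ ⟦left of e₅⟧ = {e₀, e₁, e₂, e₃, e₅, e₉} ∩ {e₀, e₁, e₆, e₇, e₉} = {e₀, e₁, e₉}
… ∩ ⟦that floated⟧ = {e₀, e₁, e₉} ∩ {e₀, e₁, e₅, e₆, e₇, e₉} = {e₀, e₁, e₉}
So ⟦box left of e₅ that floated⟧ = {e₀, e₁, e₉}.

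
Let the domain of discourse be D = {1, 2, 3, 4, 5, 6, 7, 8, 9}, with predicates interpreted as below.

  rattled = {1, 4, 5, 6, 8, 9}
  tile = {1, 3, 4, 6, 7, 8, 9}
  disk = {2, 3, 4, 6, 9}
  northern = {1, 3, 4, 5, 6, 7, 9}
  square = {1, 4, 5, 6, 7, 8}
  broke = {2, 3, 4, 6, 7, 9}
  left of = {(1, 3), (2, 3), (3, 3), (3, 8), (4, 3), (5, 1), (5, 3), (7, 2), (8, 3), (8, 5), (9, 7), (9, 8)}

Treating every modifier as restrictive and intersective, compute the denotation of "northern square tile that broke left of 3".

{4}

⟦that broke⟧ = ⟦broke⟧ = {2, 3, 4, 6, 7, 9}
⟦left of 3⟧ = {x : ⟨x, 3⟩ ∈ ⟦left of⟧} = {1, 2, 3, 4, 5, 8}
⟦tile⟧ = {1, 3, 4, 6, 7, 8, 9}
… ∩ ⟦that broke⟧ = {1, 3, 4, 6, 7, 8, 9} ∩ {2, 3, 4, 6, 7, 9} = {3, 4, 6, 7, 9}
… ∩ ⟦left of 3⟧ = {3, 4, 6, 7, 9} ∩ {1, 2, 3, 4, 5, 8} = {3, 4}
… ∩ ⟦northern⟧ = {3, 4} ∩ {1, 3, 4, 5, 6, 7, 9} = {3, 4}
… ∩ ⟦square⟧ = {3, 4} ∩ {1, 4, 5, 6, 7, 8} = {4}
So ⟦northern square tile that broke left of 3⟧ = {4}.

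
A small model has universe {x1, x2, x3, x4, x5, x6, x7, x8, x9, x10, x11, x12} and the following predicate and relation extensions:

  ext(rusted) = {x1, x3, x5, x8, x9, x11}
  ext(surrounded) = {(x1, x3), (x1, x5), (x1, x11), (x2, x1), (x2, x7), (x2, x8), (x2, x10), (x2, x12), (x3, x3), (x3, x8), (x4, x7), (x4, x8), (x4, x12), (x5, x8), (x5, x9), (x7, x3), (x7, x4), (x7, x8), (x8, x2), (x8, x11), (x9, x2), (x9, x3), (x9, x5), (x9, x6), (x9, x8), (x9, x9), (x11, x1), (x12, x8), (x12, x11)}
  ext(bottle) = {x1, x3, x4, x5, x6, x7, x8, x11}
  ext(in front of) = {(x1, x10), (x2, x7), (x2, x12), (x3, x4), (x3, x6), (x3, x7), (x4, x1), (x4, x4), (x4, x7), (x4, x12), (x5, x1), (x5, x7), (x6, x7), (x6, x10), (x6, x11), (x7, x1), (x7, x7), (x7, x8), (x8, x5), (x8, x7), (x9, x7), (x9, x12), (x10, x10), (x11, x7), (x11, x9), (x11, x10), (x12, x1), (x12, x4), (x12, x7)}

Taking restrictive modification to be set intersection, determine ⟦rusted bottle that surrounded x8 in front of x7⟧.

{x3, x5}

⟦that surrounded x8⟧ = {x : ⟨x, x8⟩ ∈ ⟦surrounded⟧} = {x2, x3, x4, x5, x7, x9, x12}
⟦in front of x7⟧ = {x : ⟨x, x7⟩ ∈ ⟦in front of⟧} = {x2, x3, x4, x5, x6, x7, x8, x9, x11, x12}
⟦bottle⟧ = {x1, x3, x4, x5, x6, x7, x8, x11}
… ∩ ⟦that surrounded x8⟧ = {x1, x3, x4, x5, x6, x7, x8, x11} ∩ {x2, x3, x4, x5, x7, x9, x12} = {x3, x4, x5, x7}
… ∩ ⟦in front of x7⟧ = {x3, x4, x5, x7} ∩ {x2, x3, x4, x5, x6, x7, x8, x9, x11, x12} = {x3, x4, x5, x7}
… ∩ ⟦rusted⟧ = {x3, x4, x5, x7} ∩ {x1, x3, x5, x8, x9, x11} = {x3, x5}
So ⟦rusted bottle that surrounded x8 in front of x7⟧ = {x3, x5}.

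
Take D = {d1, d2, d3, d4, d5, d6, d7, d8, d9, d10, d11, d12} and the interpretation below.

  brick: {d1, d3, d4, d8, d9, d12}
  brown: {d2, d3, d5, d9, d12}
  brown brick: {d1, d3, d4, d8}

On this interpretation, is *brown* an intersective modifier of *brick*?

⟦brown⟧ ∩ ⟦brick⟧ = {d2, d3, d5, d9, d12} ∩ {d1, d3, d4, d8, d9, d12} = {d3, d9, d12}
Observed ⟦brown brick⟧ = {d1, d3, d4, d8}.
These differ, so the modifier is not intersective in this model.

no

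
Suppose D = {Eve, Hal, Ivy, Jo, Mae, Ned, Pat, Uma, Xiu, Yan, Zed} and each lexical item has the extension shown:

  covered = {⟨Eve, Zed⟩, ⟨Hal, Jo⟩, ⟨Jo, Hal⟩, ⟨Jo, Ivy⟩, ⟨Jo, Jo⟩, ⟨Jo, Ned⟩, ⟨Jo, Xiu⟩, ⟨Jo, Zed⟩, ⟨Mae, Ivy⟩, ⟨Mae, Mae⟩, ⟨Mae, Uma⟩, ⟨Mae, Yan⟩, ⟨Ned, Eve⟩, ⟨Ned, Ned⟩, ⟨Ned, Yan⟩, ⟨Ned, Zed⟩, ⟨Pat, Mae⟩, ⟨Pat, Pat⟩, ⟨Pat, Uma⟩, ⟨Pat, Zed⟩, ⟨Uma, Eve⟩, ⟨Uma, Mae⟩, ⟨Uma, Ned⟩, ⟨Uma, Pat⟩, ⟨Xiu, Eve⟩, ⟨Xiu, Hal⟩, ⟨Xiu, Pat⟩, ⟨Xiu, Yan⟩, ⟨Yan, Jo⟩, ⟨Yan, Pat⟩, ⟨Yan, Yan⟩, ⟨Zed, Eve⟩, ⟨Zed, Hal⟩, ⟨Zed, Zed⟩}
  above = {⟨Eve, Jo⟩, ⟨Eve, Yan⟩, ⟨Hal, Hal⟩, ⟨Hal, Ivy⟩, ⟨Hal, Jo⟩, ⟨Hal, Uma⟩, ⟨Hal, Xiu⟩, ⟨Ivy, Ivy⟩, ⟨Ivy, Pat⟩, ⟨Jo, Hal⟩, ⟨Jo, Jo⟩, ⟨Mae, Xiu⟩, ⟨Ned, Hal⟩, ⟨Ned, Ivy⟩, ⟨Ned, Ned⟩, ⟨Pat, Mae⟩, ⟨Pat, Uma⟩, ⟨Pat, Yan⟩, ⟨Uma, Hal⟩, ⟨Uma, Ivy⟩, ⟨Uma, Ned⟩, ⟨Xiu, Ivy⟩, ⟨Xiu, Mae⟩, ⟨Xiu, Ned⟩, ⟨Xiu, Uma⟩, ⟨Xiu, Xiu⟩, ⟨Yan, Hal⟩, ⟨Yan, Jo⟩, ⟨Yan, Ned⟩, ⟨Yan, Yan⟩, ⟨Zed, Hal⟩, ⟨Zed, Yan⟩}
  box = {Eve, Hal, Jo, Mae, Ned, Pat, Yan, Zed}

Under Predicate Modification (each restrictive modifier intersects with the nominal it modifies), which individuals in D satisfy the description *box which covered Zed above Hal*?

{Jo, Ned, Zed}

⟦which covered Zed⟧ = {x : ⟨x, Zed⟩ ∈ ⟦covered⟧} = {Eve, Jo, Ned, Pat, Zed}
⟦above Hal⟧ = {x : ⟨x, Hal⟩ ∈ ⟦above⟧} = {Hal, Jo, Ned, Uma, Yan, Zed}
⟦box⟧ = {Eve, Hal, Jo, Mae, Ned, Pat, Yan, Zed}
… ∩ ⟦which covered Zed⟧ = {Eve, Hal, Jo, Mae, Ned, Pat, Yan, Zed} ∩ {Eve, Jo, Ned, Pat, Zed} = {Eve, Jo, Ned, Pat, Zed}
… ∩ ⟦above Hal⟧ = {Eve, Jo, Ned, Pat, Zed} ∩ {Hal, Jo, Ned, Uma, Yan, Zed} = {Jo, Ned, Zed}
So ⟦box which covered Zed above Hal⟧ = {Jo, Ned, Zed}.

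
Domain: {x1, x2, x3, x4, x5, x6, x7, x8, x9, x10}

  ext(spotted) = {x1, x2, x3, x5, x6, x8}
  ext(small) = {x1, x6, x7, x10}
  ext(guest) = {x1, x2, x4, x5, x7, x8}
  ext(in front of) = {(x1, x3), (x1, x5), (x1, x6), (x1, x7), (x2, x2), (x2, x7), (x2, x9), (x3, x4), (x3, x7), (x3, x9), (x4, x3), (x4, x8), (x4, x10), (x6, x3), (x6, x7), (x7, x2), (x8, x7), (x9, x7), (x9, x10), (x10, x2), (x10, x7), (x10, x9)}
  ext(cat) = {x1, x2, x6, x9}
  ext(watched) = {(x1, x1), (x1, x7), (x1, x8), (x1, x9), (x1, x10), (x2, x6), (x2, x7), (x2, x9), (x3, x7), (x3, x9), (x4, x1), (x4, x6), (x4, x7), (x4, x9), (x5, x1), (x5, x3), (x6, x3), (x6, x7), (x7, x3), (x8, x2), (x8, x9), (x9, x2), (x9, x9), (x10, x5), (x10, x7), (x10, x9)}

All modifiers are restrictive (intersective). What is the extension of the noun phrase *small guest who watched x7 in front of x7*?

{x1}

⟦who watched x7⟧ = {x : ⟨x, x7⟩ ∈ ⟦watched⟧} = {x1, x2, x3, x4, x6, x10}
⟦in front of x7⟧ = {x : ⟨x, x7⟩ ∈ ⟦in front of⟧} = {x1, x2, x3, x6, x8, x9, x10}
⟦guest⟧ = {x1, x2, x4, x5, x7, x8}
… ∩ ⟦who watched x7⟧ = {x1, x2, x4, x5, x7, x8} ∩ {x1, x2, x3, x4, x6, x10} = {x1, x2, x4}
… ∩ ⟦in front of x7⟧ = {x1, x2, x4} ∩ {x1, x2, x3, x6, x8, x9, x10} = {x1, x2}
… ∩ ⟦small⟧ = {x1, x2} ∩ {x1, x6, x7, x10} = {x1}
So ⟦small guest who watched x7 in front of x7⟧ = {x1}.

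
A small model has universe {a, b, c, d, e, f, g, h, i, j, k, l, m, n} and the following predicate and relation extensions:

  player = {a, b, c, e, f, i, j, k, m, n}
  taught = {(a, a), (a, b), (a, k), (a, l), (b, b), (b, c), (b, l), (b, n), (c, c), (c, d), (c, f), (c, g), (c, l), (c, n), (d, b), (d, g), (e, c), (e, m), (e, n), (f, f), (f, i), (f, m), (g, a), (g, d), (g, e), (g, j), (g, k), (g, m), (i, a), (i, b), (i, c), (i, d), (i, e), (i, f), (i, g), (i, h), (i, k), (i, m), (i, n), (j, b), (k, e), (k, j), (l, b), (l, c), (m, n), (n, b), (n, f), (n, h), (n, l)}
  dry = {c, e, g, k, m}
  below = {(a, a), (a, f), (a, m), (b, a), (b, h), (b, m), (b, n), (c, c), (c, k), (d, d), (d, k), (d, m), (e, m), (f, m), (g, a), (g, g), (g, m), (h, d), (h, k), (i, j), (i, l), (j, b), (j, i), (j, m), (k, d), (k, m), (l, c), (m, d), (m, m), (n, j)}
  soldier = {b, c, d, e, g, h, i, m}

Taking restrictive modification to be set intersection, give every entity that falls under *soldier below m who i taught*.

⟦below m⟧ = {x : ⟨x, m⟩ ∈ ⟦below⟧} = {a, b, d, e, f, g, j, k, m}
⟦who i taught⟧ = {x : ⟨i, x⟩ ∈ ⟦taught⟧} = {a, b, c, d, e, f, g, h, k, m, n}
⟦soldier⟧ = {b, c, d, e, g, h, i, m}
… ∩ ⟦below m⟧ = {b, c, d, e, g, h, i, m} ∩ {a, b, d, e, f, g, j, k, m} = {b, d, e, g, m}
… ∩ ⟦who i taught⟧ = {b, d, e, g, m} ∩ {a, b, c, d, e, f, g, h, k, m, n} = {b, d, e, g, m}
So ⟦soldier below m who i taught⟧ = {b, d, e, g, m}.

{b, d, e, g, m}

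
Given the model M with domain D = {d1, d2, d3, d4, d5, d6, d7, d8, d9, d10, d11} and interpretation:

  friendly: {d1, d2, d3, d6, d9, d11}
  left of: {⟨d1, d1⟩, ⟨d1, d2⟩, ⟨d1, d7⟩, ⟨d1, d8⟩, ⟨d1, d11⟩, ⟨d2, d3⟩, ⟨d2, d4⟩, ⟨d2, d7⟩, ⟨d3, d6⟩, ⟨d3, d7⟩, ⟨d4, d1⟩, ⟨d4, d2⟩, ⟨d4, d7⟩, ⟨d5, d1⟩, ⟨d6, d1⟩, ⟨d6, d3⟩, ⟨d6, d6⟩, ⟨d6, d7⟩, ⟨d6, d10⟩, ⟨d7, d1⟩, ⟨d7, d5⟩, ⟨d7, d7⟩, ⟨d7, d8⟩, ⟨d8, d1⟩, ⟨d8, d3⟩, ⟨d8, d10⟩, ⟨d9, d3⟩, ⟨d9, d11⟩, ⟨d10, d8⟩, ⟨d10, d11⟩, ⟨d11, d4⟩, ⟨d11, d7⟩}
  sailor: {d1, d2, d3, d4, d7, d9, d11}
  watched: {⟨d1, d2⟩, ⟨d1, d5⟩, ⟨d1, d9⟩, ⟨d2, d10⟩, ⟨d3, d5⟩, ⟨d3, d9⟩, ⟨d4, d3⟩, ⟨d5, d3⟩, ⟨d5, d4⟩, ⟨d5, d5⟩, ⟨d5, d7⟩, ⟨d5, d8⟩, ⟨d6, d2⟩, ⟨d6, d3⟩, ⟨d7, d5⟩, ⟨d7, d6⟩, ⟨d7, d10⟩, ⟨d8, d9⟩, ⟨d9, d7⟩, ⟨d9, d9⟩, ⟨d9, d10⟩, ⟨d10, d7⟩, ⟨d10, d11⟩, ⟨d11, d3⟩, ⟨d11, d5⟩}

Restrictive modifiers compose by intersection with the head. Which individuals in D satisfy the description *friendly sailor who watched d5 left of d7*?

{d1, d3, d11}

⟦who watched d5⟧ = {x : ⟨x, d5⟩ ∈ ⟦watched⟧} = {d1, d3, d5, d7, d11}
⟦left of d7⟧ = {x : ⟨x, d7⟩ ∈ ⟦left of⟧} = {d1, d2, d3, d4, d6, d7, d11}
⟦sailor⟧ = {d1, d2, d3, d4, d7, d9, d11}
… ∩ ⟦who watched d5⟧ = {d1, d2, d3, d4, d7, d9, d11} ∩ {d1, d3, d5, d7, d11} = {d1, d3, d7, d11}
… ∩ ⟦left of d7⟧ = {d1, d3, d7, d11} ∩ {d1, d2, d3, d4, d6, d7, d11} = {d1, d3, d7, d11}
… ∩ ⟦friendly⟧ = {d1, d3, d7, d11} ∩ {d1, d2, d3, d6, d9, d11} = {d1, d3, d11}
So ⟦friendly sailor who watched d5 left of d7⟧ = {d1, d3, d11}.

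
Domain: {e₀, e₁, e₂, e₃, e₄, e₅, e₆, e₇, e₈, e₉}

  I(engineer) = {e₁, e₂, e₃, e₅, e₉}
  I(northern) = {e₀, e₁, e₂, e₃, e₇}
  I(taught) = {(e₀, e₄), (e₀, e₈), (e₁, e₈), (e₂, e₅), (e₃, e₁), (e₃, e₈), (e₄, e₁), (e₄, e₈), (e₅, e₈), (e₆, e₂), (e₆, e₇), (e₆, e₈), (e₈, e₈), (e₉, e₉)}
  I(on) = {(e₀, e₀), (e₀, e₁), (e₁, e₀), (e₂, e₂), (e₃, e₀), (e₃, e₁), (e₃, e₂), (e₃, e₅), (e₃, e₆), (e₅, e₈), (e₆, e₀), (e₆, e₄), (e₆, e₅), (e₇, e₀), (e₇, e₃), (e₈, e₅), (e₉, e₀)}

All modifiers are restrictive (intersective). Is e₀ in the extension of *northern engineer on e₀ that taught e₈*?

no

⟦on e₀⟧ = {x : ⟨x, e₀⟩ ∈ ⟦on⟧} = {e₀, e₁, e₃, e₆, e₇, e₉}
⟦that taught e₈⟧ = {x : ⟨x, e₈⟩ ∈ ⟦taught⟧} = {e₀, e₁, e₃, e₄, e₅, e₆, e₈}
⟦engineer⟧ = {e₁, e₂, e₃, e₅, e₉}
… ∩ ⟦on e₀⟧ = {e₁, e₂, e₃, e₅, e₉} ∩ {e₀, e₁, e₃, e₆, e₇, e₉} = {e₁, e₃, e₉}
… ∩ ⟦that taught e₈⟧ = {e₁, e₃, e₉} ∩ {e₀, e₁, e₃, e₄, e₅, e₆, e₈} = {e₁, e₃}
… ∩ ⟦northern⟧ = {e₁, e₃} ∩ {e₀, e₁, e₂, e₃, e₇} = {e₁, e₃}
⟦northern engineer on e₀ that taught e₈⟧ = {e₁, e₃}; e₀ ∉ this set.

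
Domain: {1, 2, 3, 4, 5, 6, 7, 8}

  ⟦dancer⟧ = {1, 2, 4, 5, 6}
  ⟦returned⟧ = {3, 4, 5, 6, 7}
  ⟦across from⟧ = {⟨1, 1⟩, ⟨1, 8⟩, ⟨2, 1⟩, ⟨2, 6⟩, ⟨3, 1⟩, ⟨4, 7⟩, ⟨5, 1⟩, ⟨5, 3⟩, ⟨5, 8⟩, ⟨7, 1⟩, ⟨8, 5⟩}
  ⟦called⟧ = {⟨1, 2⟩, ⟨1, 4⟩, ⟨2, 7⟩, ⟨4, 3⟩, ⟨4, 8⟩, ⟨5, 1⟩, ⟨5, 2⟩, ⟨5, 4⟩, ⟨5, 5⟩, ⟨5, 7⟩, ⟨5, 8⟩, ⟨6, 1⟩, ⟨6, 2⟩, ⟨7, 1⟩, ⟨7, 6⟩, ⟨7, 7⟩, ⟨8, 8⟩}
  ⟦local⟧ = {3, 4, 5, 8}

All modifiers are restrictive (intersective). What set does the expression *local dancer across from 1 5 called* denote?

⟦across from 1⟧ = {x : ⟨x, 1⟩ ∈ ⟦across from⟧} = {1, 2, 3, 5, 7}
⟦5 called⟧ = {x : ⟨5, x⟩ ∈ ⟦called⟧} = {1, 2, 4, 5, 7, 8}
⟦dancer⟧ = {1, 2, 4, 5, 6}
… ∩ ⟦across from 1⟧ = {1, 2, 4, 5, 6} ∩ {1, 2, 3, 5, 7} = {1, 2, 5}
… ∩ ⟦5 called⟧ = {1, 2, 5} ∩ {1, 2, 4, 5, 7, 8} = {1, 2, 5}
… ∩ ⟦local⟧ = {1, 2, 5} ∩ {3, 4, 5, 8} = {5}
So ⟦local dancer across from 1 5 called⟧ = {5}.

{5}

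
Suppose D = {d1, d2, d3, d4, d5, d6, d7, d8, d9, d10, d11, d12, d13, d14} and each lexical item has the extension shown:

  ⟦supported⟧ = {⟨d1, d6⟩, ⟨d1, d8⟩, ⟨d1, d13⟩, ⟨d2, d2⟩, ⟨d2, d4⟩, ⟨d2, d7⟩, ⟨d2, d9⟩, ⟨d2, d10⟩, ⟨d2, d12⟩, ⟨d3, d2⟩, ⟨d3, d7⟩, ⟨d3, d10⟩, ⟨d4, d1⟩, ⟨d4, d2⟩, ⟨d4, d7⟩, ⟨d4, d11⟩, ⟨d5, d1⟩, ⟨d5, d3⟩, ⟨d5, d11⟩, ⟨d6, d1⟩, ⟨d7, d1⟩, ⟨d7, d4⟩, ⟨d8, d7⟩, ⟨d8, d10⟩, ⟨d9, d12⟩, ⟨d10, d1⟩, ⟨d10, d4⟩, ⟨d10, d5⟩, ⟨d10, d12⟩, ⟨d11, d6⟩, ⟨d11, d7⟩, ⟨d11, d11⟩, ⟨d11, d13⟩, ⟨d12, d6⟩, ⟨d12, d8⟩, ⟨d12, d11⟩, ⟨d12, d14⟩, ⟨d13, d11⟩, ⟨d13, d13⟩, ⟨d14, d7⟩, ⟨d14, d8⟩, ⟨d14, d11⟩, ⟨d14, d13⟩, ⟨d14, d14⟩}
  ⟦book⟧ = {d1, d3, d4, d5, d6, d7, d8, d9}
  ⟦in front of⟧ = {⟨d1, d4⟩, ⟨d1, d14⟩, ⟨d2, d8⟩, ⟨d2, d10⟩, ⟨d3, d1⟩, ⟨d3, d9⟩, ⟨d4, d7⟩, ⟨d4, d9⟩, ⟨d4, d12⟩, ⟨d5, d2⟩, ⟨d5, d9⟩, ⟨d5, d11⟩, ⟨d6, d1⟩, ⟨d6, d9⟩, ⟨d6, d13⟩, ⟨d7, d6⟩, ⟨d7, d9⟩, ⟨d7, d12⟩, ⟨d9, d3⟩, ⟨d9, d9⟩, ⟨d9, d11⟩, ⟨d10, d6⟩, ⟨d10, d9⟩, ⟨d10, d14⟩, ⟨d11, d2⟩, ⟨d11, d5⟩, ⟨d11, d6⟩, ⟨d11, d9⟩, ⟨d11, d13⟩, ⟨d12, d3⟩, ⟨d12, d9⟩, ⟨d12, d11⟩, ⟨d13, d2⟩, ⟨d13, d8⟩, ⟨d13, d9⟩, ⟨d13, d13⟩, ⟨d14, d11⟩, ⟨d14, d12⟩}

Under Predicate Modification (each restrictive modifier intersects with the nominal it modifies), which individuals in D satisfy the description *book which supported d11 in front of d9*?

{d4, d5}

⟦which supported d11⟧ = {x : ⟨x, d11⟩ ∈ ⟦supported⟧} = {d4, d5, d11, d12, d13, d14}
⟦in front of d9⟧ = {x : ⟨x, d9⟩ ∈ ⟦in front of⟧} = {d3, d4, d5, d6, d7, d9, d10, d11, d12, d13}
⟦book⟧ = {d1, d3, d4, d5, d6, d7, d8, d9}
… ∩ ⟦which supported d11⟧ = {d1, d3, d4, d5, d6, d7, d8, d9} ∩ {d4, d5, d11, d12, d13, d14} = {d4, d5}
… ∩ ⟦in front of d9⟧ = {d4, d5} ∩ {d3, d4, d5, d6, d7, d9, d10, d11, d12, d13} = {d4, d5}
So ⟦book which supported d11 in front of d9⟧ = {d4, d5}.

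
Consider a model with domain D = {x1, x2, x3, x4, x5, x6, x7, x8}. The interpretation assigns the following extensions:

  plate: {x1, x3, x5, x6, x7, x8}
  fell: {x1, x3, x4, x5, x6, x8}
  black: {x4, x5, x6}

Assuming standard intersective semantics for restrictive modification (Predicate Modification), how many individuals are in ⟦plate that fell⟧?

⟦that fell⟧ = ⟦fell⟧ = {x1, x3, x4, x5, x6, x8}
⟦plate⟧ = {x1, x3, x5, x6, x7, x8}
… ∩ ⟦that fell⟧ = {x1, x3, x5, x6, x7, x8} ∩ {x1, x3, x4, x5, x6, x8} = {x1, x3, x5, x6, x8}
⟦plate that fell⟧ = {x1, x3, x5, x6, x8}, so the cardinality is 5.

5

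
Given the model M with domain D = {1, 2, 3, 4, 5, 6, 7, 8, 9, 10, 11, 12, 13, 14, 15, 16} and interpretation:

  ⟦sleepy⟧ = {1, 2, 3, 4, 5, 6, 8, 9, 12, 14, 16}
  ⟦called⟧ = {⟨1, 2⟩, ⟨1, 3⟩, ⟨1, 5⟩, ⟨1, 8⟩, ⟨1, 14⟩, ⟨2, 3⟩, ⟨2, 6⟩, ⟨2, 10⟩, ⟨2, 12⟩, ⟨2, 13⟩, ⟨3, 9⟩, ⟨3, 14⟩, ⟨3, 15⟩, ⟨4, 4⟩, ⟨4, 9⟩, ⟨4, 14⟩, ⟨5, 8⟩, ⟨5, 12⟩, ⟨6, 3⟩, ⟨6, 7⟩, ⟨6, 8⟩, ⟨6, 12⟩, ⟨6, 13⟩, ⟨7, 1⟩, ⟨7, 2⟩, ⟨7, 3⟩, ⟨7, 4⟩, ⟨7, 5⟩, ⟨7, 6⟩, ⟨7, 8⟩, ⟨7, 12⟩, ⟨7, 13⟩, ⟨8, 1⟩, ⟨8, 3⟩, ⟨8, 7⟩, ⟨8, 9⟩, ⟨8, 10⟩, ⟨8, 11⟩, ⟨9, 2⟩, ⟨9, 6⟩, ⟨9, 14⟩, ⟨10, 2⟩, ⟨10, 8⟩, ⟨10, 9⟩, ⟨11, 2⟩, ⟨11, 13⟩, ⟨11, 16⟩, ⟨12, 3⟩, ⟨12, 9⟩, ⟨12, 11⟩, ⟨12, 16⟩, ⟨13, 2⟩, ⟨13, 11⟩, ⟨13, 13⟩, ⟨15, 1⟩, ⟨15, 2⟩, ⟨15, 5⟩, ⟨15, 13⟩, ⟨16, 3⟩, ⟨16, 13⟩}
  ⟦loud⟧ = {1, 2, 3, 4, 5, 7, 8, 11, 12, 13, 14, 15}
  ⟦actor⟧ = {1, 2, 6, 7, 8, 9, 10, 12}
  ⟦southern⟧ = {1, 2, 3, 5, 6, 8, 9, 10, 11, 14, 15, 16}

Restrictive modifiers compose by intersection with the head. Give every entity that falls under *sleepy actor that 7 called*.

⟦that 7 called⟧ = {x : ⟨7, x⟩ ∈ ⟦called⟧} = {1, 2, 3, 4, 5, 6, 8, 12, 13}
⟦actor⟧ = {1, 2, 6, 7, 8, 9, 10, 12}
… ∩ ⟦that 7 called⟧ = {1, 2, 6, 7, 8, 9, 10, 12} ∩ {1, 2, 3, 4, 5, 6, 8, 12, 13} = {1, 2, 6, 8, 12}
… ∩ ⟦sleepy⟧ = {1, 2, 6, 8, 12} ∩ {1, 2, 3, 4, 5, 6, 8, 9, 12, 14, 16} = {1, 2, 6, 8, 12}
So ⟦sleepy actor that 7 called⟧ = {1, 2, 6, 8, 12}.

{1, 2, 6, 8, 12}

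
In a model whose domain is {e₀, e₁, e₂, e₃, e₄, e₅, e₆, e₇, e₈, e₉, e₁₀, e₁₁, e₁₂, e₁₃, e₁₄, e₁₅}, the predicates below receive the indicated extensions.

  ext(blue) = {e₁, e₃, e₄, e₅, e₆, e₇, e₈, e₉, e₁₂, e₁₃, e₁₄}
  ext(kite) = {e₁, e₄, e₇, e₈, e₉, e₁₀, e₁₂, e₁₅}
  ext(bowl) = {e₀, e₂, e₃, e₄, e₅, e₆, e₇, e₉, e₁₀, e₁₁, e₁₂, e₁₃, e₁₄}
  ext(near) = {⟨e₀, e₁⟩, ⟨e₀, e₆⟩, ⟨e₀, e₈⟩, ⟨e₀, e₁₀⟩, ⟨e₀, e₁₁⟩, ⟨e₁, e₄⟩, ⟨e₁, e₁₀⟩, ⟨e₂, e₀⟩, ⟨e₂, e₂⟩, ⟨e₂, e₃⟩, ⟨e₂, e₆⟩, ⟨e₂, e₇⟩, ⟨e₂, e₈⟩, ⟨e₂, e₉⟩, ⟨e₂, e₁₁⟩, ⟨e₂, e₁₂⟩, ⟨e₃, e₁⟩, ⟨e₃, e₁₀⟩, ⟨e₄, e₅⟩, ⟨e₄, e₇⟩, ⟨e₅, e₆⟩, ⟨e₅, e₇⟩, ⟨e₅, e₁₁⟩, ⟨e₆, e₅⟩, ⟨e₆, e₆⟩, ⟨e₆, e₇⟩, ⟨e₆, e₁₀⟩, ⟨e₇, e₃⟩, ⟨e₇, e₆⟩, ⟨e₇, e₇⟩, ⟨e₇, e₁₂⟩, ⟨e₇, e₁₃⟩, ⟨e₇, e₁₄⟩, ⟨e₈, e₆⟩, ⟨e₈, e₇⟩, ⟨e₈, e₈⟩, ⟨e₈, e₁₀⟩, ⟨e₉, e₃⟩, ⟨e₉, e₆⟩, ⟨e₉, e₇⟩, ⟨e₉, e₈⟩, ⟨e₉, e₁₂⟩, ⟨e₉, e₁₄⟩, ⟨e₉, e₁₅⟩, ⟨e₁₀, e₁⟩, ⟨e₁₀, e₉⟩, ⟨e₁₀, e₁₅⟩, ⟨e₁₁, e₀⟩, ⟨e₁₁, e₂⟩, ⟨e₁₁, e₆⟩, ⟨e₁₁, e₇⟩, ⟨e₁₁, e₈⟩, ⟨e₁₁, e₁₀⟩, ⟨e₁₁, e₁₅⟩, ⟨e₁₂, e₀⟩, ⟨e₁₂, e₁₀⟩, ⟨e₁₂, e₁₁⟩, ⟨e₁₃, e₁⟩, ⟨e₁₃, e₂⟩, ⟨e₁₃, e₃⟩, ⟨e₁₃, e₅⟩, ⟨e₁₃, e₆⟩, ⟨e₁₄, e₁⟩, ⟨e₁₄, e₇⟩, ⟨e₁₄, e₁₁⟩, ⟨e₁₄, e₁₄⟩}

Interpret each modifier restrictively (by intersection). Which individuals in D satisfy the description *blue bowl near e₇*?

⟦near e₇⟧ = {x : ⟨x, e₇⟩ ∈ ⟦near⟧} = {e₂, e₄, e₅, e₆, e₇, e₈, e₉, e₁₁, e₁₄}
⟦bowl⟧ = {e₀, e₂, e₃, e₄, e₅, e₆, e₇, e₉, e₁₀, e₁₁, e₁₂, e₁₃, e₁₄}
… ∩ ⟦near e₇⟧ = {e₀, e₂, e₃, e₄, e₅, e₆, e₇, e₉, e₁₀, e₁₁, e₁₂, e₁₃, e₁₄} ∩ {e₂, e₄, e₅, e₆, e₇, e₈, e₉, e₁₁, e₁₄} = {e₂, e₄, e₅, e₆, e₇, e₉, e₁₁, e₁₄}
… ∩ ⟦blue⟧ = {e₂, e₄, e₅, e₆, e₇, e₉, e₁₁, e₁₄} ∩ {e₁, e₃, e₄, e₅, e₆, e₇, e₈, e₉, e₁₂, e₁₃, e₁₄} = {e₄, e₅, e₆, e₇, e₉, e₁₄}
So ⟦blue bowl near e₇⟧ = {e₄, e₅, e₆, e₇, e₉, e₁₄}.

{e₄, e₅, e₆, e₇, e₉, e₁₄}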